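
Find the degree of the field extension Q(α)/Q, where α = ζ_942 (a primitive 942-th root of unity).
[Q(α):Q] = 312

The minimal polynomial of ζ_942 over Q is the 942-th cyclotomic polynomial Φ_942(x), which is irreducible over Q and has degree φ(942) = 312. Hence [Q(α):Q] = φ(942) = 312.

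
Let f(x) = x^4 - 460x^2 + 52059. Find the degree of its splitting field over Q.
[K : Q] = 4

Solving the quadratic in x^2: x^2 = (460 ± √(460^2 - 4·52059))/2 = (460 ± √3364)/2 = (460 ± 58)/2, giving x^2 = 259 or x^2 = 201. So f(x) = (x^2 - 259)(x^2 - 201) and the roots of f are ±√259, ±√201. Hence the splitting field is K = Q(√259, √201). Since 259 and 201 are distinct squarefree integers > 1, their product 52059 is not a perfect square, so √201 ∉ Q(√259). By the tower law [K:Q] = [Q(√259,√201):Q(√259)] · [Q(√259):Q] = 2 · 2 = 4.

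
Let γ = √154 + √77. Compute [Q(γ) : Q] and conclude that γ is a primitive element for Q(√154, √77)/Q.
[Q(γ) : Q] = 4 (equivalently, Q(γ) = Q(√154, √77))

Obviously Q(γ) ⊆ Q(√154, √77), and [Q(√154, √77):Q] = 4 (since 154, 77 are distinct squarefree integers > 1 with 11858 not a perfect square). To show equality we compute the minimal polynomial of γ. From γ = √154 + √77: γ^2 = 154 + 2√(11858) + 77 = 231 + 2√(11858), so γ^2 - 231 = 2√(11858); squaring, (γ^2 - 231)^2 = 4·11858, i.e. γ^4 - 462γ^2 + 53361 - 47432 = 0, i.e. γ^4 - 462γ^2 + 5929 = 0. So γ is a root of x^4 - 462x^2 + 5929. This polynomial is irreducible over Q: it has no rational root (each ±√154 ± √77 is irrational), and any factorization into two quadratics over Q would force √(11858) ∈ Q (pairing opposite roots) or √154, √77 ∈ Q (other pairings), all impossible. Hence [Q(γ):Q] = 4 = [Q(√154, √77):Q], so Q(γ) = Q(√154, √77).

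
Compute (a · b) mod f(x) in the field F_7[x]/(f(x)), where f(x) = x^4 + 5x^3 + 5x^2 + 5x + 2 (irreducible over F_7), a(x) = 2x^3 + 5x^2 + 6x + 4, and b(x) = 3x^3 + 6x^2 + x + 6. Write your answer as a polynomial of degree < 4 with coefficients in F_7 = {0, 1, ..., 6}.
a · b ≡ x^3 + 4x + 3 (mod f(x))

Multiply in F_7[x]: a(x)·b(x) = (2x^3 + 5x^2 + 6x + 4)·(3x^3 + 6x^2 + x + 6) = 6x^6 + 6x^5 + x^4 + 2x^3 + 4x^2 + 5x + 3. This has degree ≥ 4, so divide by f(x) over F_7: 6x^6 + 6x^5 + x^4 + 2x^3 + 4x^2 + 5x + 3 = (6x^2 + 4x)·(x^4 + 5x^3 + 5x^2 + 5x + 2) + (x^3 + 4x + 3). Hence a·b ≡ x^3 + 4x + 3 (mod f). (F_7[x]/(f) is a field with 7^4 = 2401 elements since f is irreducible of degree 4.)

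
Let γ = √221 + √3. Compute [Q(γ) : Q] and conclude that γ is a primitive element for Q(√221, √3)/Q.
[Q(γ) : Q] = 4 (equivalently, Q(γ) = Q(√221, √3))

Obviously Q(γ) ⊆ Q(√221, √3), and [Q(√221, √3):Q] = 4 (since 221, 3 are distinct squarefree integers > 1 with 663 not a perfect square). To show equality we compute the minimal polynomial of γ. From γ = √221 + √3: γ^2 = 221 + 2√(663) + 3 = 224 + 2√(663), so γ^2 - 224 = 2√(663); squaring, (γ^2 - 224)^2 = 4·663, i.e. γ^4 - 448γ^2 + 50176 - 2652 = 0, i.e. γ^4 - 448γ^2 + 47524 = 0. So γ is a root of x^4 - 448x^2 + 47524. This polynomial is irreducible over Q: it has no rational root (each ±√221 ± √3 is irrational), and any factorization into two quadratics over Q would force √(663) ∈ Q (pairing opposite roots) or √221, √3 ∈ Q (other pairings), all impossible. Hence [Q(γ):Q] = 4 = [Q(√221, √3):Q], so Q(γ) = Q(√221, √3).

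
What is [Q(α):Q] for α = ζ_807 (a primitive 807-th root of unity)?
[Q(α):Q] = 536

The minimal polynomial of ζ_807 over Q is the 807-th cyclotomic polynomial Φ_807(x), which is irreducible over Q and has degree φ(807) = 536. Hence [Q(α):Q] = φ(807) = 536.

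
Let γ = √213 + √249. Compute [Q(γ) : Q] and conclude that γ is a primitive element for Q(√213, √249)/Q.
[Q(γ) : Q] = 4 (equivalently, Q(γ) = Q(√213, √249))

Obviously Q(γ) ⊆ Q(√213, √249), and [Q(√213, √249):Q] = 4 (since 213, 249 are distinct squarefree integers > 1 with 53037 not a perfect square). To show equality we compute the minimal polynomial of γ. From γ = √213 + √249: γ^2 = 213 + 2√(53037) + 249 = 462 + 2√(53037), so γ^2 - 462 = 2√(53037); squaring, (γ^2 - 462)^2 = 4·53037, i.e. γ^4 - 924γ^2 + 213444 - 212148 = 0, i.e. γ^4 - 924γ^2 + 1296 = 0. So γ is a root of x^4 - 924x^2 + 1296. This polynomial is irreducible over Q: it has no rational root (each ±√213 ± √249 is irrational), and any factorization into two quadratics over Q would force √(53037) ∈ Q (pairing opposite roots) or √213, √249 ∈ Q (other pairings), all impossible. Hence [Q(γ):Q] = 4 = [Q(√213, √249):Q], so Q(γ) = Q(√213, √249).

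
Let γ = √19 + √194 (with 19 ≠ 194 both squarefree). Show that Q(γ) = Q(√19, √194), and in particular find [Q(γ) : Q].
[Q(γ) : Q] = 4 (equivalently, Q(γ) = Q(√19, √194))

Obviously Q(γ) ⊆ Q(√19, √194), and [Q(√19, √194):Q] = 4 (since 19, 194 are distinct squarefree integers > 1 with 3686 not a perfect square). To show equality we compute the minimal polynomial of γ. From γ = √19 + √194: γ^2 = 19 + 2√(3686) + 194 = 213 + 2√(3686), so γ^2 - 213 = 2√(3686); squaring, (γ^2 - 213)^2 = 4·3686, i.e. γ^4 - 426γ^2 + 45369 - 14744 = 0, i.e. γ^4 - 426γ^2 + 30625 = 0. So γ is a root of x^4 - 426x^2 + 30625. This polynomial is irreducible over Q: it has no rational root (each ±√19 ± √194 is irrational), and any factorization into two quadratics over Q would force √(3686) ∈ Q (pairing opposite roots) or √19, √194 ∈ Q (other pairings), all impossible. Hence [Q(γ):Q] = 4 = [Q(√19, √194):Q], so Q(γ) = Q(√19, √194).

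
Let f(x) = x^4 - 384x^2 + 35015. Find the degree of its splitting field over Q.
[K : Q] = 4

Solving the quadratic in x^2: x^2 = (384 ± √(384^2 - 4·35015))/2 = (384 ± √7396)/2 = (384 ± 86)/2, giving x^2 = 235 or x^2 = 149. So f(x) = (x^2 - 235)(x^2 - 149) and the roots of f are ±√235, ±√149. Hence the splitting field is K = Q(√235, √149). Since 235 and 149 are distinct squarefree integers > 1, their product 35015 is not a perfect square, so √149 ∉ Q(√235). By the tower law [K:Q] = [Q(√235,√149):Q(√235)] · [Q(√235):Q] = 2 · 2 = 4.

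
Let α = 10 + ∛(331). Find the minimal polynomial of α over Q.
m_α(x) = x^3 - 30x^2 + 300x - 1331

Set β = α - 10 = ∛(331), so β^3 = 331. Then (α - 10)^3 - 331 = 0, i.e. α is a root of g(x) = (x - 10)^3 - 331 = x^3 - 30x^2 + 300x - 1331. Since g(x) = h(x - 10) where h(x) = x^3 - 331, and h is irreducible over Q (because 331 is not a perfect cube, so h has no rational root, and a monic cubic with no rational root is irreducible), g is also irreducible (irreducibility is preserved under the substitution x → x - 10). Hence m_α(x) = x^3 - 30x^2 + 300x - 1331.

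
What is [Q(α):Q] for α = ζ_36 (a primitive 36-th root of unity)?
[Q(α):Q] = 12

The minimal polynomial of ζ_36 over Q is the 36-th cyclotomic polynomial Φ_36(x), which is irreducible over Q and has degree φ(36) = 12. Hence [Q(α):Q] = φ(36) = 12.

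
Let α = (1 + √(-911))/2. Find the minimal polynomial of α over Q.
m_α(x) = x^2 - x + 228

From 2α - 1 = √(-911), squaring gives (2α - 1)^2 = -911, i.e. 4α^2 - 4α + 1 = -911, so α^2 - α + (1 + 911)/4 = 0. Since -911 ≡ 1 (mod 4), (1 + 911)/4 = 228 ∈ Z. The polynomial x^2 - x + 228 has discriminant 1 - 4·(228) = -911, which is not a perfect square in Q (d = -911 is squarefree and ≠ 1), so x^2 - x + 228 is irreducible over Q. It is the minimal polynomial of α.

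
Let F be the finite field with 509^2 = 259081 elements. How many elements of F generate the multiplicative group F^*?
There are φ(259080) = 64512 primitive elements

F_q^* is cyclic of order q - 1 = 259080. A cyclic group of order m has exactly φ(m) generators. Here m = 259080 = 2^3 · 3 · 5 · 17 · 127, so the number of primitive elements is φ(259080) = 64512.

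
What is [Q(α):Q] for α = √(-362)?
[Q(α):Q] = 2

[Q(α):Q] equals the degree of the minimal polynomial of α. Here α^2 = -362 and x^2 + 362 is irreducible (d = -362 is squarefree, ≠ 1, hence not a square), so deg(m_α) = 2. Thus [Q(α):Q] = 2.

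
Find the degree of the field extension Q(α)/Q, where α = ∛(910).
[Q(α):Q] = 3

The minimal polynomial of α is x^3 - 910, irreducible over Q since 910 is not a perfect cube (so x^3 - 910 has no rational root). Hence [Q(α):Q] = deg(m_α) = 3.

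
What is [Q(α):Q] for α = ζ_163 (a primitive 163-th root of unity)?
[Q(α):Q] = 162

The minimal polynomial of ζ_163 over Q is the 163-th cyclotomic polynomial Φ_163(x), which is irreducible over Q and has degree φ(163) = 162. Hence [Q(α):Q] = φ(163) = 162.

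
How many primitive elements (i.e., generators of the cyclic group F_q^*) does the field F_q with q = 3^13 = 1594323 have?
There are φ(1594322) = 797160 primitive elements

F_q^* is cyclic of order q - 1 = 1594322. A cyclic group of order m has exactly φ(m) generators. Here m = 1594322 = 2 · 797161, so the number of primitive elements is φ(1594322) = 797160.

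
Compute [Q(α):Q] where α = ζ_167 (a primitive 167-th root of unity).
[Q(α):Q] = 166

The minimal polynomial of ζ_167 over Q is the 167-th cyclotomic polynomial Φ_167(x), which is irreducible over Q and has degree φ(167) = 166. Hence [Q(α):Q] = φ(167) = 166.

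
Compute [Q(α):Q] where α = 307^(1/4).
[Q(α):Q] = 4

α is a root of x^4 - 307. By Eisenstein's criterion at the prime p = 307 (which divides the constant term 307 but p^2 = 94249 does not, since 307 is squarefree), x^4 - 307 is irreducible over Q. Hence [Q(α):Q] = 4.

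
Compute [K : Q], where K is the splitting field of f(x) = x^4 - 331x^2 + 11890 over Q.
[K : Q] = 4

Solving the quadratic in x^2: x^2 = (331 ± √(331^2 - 4·11890))/2 = (331 ± √62001)/2 = (331 ± 249)/2, giving x^2 = 41 or x^2 = 290. So f(x) = (x^2 - 41)(x^2 - 290) and the roots of f are ±√41, ±√290. Hence the splitting field is K = Q(√41, √290). Since 41 and 290 are distinct squarefree integers > 1, their product 11890 is not a perfect square, so √290 ∉ Q(√41). By the tower law [K:Q] = [Q(√41,√290):Q(√41)] · [Q(√41):Q] = 2 · 2 = 4.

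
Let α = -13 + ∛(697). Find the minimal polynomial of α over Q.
m_α(x) = x^3 + 39x^2 + 507x + 1500

Set β = α + 13 = ∛(697), so β^3 = 697. Then (α + 13)^3 - 697 = 0, i.e. α is a root of g(x) = (x + 13)^3 - 697 = x^3 + 39x^2 + 507x + 1500. Since g(x) = h(x + 13) where h(x) = x^3 - 697, and h is irreducible over Q (because 697 is not a perfect cube, so h has no rational root, and a monic cubic with no rational root is irreducible), g is also irreducible (irreducibility is preserved under the substitution x → x + 13). Hence m_α(x) = x^3 + 39x^2 + 507x + 1500.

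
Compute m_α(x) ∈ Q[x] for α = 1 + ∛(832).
m_α(x) = x^3 - 3x^2 + 3x - 833

Set β = α - 1 = ∛(832), so β^3 = 832. Then (α - 1)^3 - 832 = 0, i.e. α is a root of g(x) = (x - 1)^3 - 832 = x^3 - 3x^2 + 3x - 833. Since g(x) = h(x - 1) where h(x) = x^3 - 832, and h is irreducible over Q (because 832 is not a perfect cube, so h has no rational root, and a monic cubic with no rational root is irreducible), g is also irreducible (irreducibility is preserved under the substitution x → x - 1). Hence m_α(x) = x^3 - 3x^2 + 3x - 833.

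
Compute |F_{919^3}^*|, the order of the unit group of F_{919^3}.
|F_{919^3}^*| = 776151558

F_{919^3} has 919^3 = 776151559 elements; its multiplicative group consists of all nonzero elements, so |F_{919^3}^*| = 776151559 - 1 = 776151558. (It is cyclic since any finite subgroup of the multiplicative group of a field is cyclic.)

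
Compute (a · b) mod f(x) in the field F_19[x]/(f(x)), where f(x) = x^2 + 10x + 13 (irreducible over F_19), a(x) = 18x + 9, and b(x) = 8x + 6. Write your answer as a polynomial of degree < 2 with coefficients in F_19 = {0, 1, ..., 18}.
a · b ≡ 13x + 6 (mod f(x))

Multiply in F_19[x]: a(x)·b(x) = (18x + 9)·(8x + 6) = 11x^2 + 9x + 16. This has degree ≥ 2, so divide by f(x) over F_19: 11x^2 + 9x + 16 = (11)·(x^2 + 10x + 13) + (13x + 6). Hence a·b ≡ 13x + 6 (mod f). (F_19[x]/(f) is a field with 19^2 = 361 elements since f is irreducible of degree 2.)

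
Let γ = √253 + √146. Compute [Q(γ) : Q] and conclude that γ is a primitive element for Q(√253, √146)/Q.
[Q(γ) : Q] = 4 (equivalently, Q(γ) = Q(√253, √146))

Obviously Q(γ) ⊆ Q(√253, √146), and [Q(√253, √146):Q] = 4 (since 253, 146 are distinct squarefree integers > 1 with 36938 not a perfect square). To show equality we compute the minimal polynomial of γ. From γ = √253 + √146: γ^2 = 253 + 2√(36938) + 146 = 399 + 2√(36938), so γ^2 - 399 = 2√(36938); squaring, (γ^2 - 399)^2 = 4·36938, i.e. γ^4 - 798γ^2 + 159201 - 147752 = 0, i.e. γ^4 - 798γ^2 + 11449 = 0. So γ is a root of x^4 - 798x^2 + 11449. This polynomial is irreducible over Q: it has no rational root (each ±√253 ± √146 is irrational), and any factorization into two quadratics over Q would force √(36938) ∈ Q (pairing opposite roots) or √253, √146 ∈ Q (other pairings), all impossible. Hence [Q(γ):Q] = 4 = [Q(√253, √146):Q], so Q(γ) = Q(√253, √146).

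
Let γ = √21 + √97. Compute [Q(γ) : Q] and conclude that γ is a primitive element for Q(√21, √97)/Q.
[Q(γ) : Q] = 4 (equivalently, Q(γ) = Q(√21, √97))

Obviously Q(γ) ⊆ Q(√21, √97), and [Q(√21, √97):Q] = 4 (since 21, 97 are distinct squarefree integers > 1 with 2037 not a perfect square). To show equality we compute the minimal polynomial of γ. From γ = √21 + √97: γ^2 = 21 + 2√(2037) + 97 = 118 + 2√(2037), so γ^2 - 118 = 2√(2037); squaring, (γ^2 - 118)^2 = 4·2037, i.e. γ^4 - 236γ^2 + 13924 - 8148 = 0, i.e. γ^4 - 236γ^2 + 5776 = 0. So γ is a root of x^4 - 236x^2 + 5776. This polynomial is irreducible over Q: it has no rational root (each ±√21 ± √97 is irrational), and any factorization into two quadratics over Q would force √(2037) ∈ Q (pairing opposite roots) or √21, √97 ∈ Q (other pairings), all impossible. Hence [Q(γ):Q] = 4 = [Q(√21, √97):Q], so Q(γ) = Q(√21, √97).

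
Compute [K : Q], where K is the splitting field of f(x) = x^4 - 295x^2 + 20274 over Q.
[K : Q] = 4

Solving the quadratic in x^2: x^2 = (295 ± √(295^2 - 4·20274))/2 = (295 ± √5929)/2 = (295 ± 77)/2, giving x^2 = 186 or x^2 = 109. So f(x) = (x^2 - 186)(x^2 - 109) and the roots of f are ±√186, ±√109. Hence the splitting field is K = Q(√186, √109). Since 186 and 109 are distinct squarefree integers > 1, their product 20274 is not a perfect square, so √109 ∉ Q(√186). By the tower law [K:Q] = [Q(√186,√109):Q(√186)] · [Q(√186):Q] = 2 · 2 = 4.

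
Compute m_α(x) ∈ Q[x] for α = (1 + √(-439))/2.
m_α(x) = x^2 - x + 110

From 2α - 1 = √(-439), squaring gives (2α - 1)^2 = -439, i.e. 4α^2 - 4α + 1 = -439, so α^2 - α + (1 + 439)/4 = 0. Since -439 ≡ 1 (mod 4), (1 + 439)/4 = 110 ∈ Z. The polynomial x^2 - x + 110 has discriminant 1 - 4·(110) = -439, which is not a perfect square in Q (d = -439 is squarefree and ≠ 1), so x^2 - x + 110 is irreducible over Q. It is the minimal polynomial of α.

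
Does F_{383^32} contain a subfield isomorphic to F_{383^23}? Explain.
No: F_{383^23} is not a subfield of F_{383^32}

F_{p^m} embeds in F_{p^n} iff m | n. Here 23 ∤ 32 (since 32 = 1·23 + 9 with remainder 9 ≠ 0), so F_{383^23} is not a subfield of F_{383^32}. Equivalently: if it were, the tower law would give 23 = [F_{383^23}:F_383] dividing [F_{383^32}:F_383] = 32, contradiction.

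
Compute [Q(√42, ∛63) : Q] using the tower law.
[Q(√42, ∛63) : Q] = 6

Let L = Q(√42, ∛63). Since Q(√42) ⊂ L and [Q(√42):Q] = 2, the tower law gives 2 | [L:Q]. Likewise Q(∛63) ⊂ L with [Q(∛63):Q] = 3 (because 63 is not a perfect cube), so 3 | [L:Q]. As gcd(2,3) = 1, [L:Q] is divisible by 6. Conversely L is generated over Q by √42 and ∛63, so [L:Q] ≤ 2·3 = 6. Therefore [Q(√42, ∛63) : Q] = 6.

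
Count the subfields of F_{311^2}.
F_{311^2} has 2 subfields

The subfields of F_{p^n} are exactly the fields F_{p^d} for d | n (each is the fixed field of the unique index-d subgroup of Gal(F_{p^n}/F_p) ≅ Z/nZ). The divisors of n = 2 are {1, 2}, giving 2 subfields: F_{311^1}, F_{311^2}.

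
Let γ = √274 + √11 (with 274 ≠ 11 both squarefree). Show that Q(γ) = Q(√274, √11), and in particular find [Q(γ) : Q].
[Q(γ) : Q] = 4 (equivalently, Q(γ) = Q(√274, √11))

Obviously Q(γ) ⊆ Q(√274, √11), and [Q(√274, √11):Q] = 4 (since 274, 11 are distinct squarefree integers > 1 with 3014 not a perfect square). To show equality we compute the minimal polynomial of γ. From γ = √274 + √11: γ^2 = 274 + 2√(3014) + 11 = 285 + 2√(3014), so γ^2 - 285 = 2√(3014); squaring, (γ^2 - 285)^2 = 4·3014, i.e. γ^4 - 570γ^2 + 81225 - 12056 = 0, i.e. γ^4 - 570γ^2 + 69169 = 0. So γ is a root of x^4 - 570x^2 + 69169. This polynomial is irreducible over Q: it has no rational root (each ±√274 ± √11 is irrational), and any factorization into two quadratics over Q would force √(3014) ∈ Q (pairing opposite roots) or √274, √11 ∈ Q (other pairings), all impossible. Hence [Q(γ):Q] = 4 = [Q(√274, √11):Q], so Q(γ) = Q(√274, √11).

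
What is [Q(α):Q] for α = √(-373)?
[Q(α):Q] = 2

[Q(α):Q] equals the degree of the minimal polynomial of α. Here α^2 = -373 and x^2 + 373 is irreducible (d = -373 is squarefree, ≠ 1, hence not a square), so deg(m_α) = 2. Thus [Q(α):Q] = 2.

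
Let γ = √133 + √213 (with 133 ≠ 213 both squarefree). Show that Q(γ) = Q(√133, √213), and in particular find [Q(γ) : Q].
[Q(γ) : Q] = 4 (equivalently, Q(γ) = Q(√133, √213))

Obviously Q(γ) ⊆ Q(√133, √213), and [Q(√133, √213):Q] = 4 (since 133, 213 are distinct squarefree integers > 1 with 28329 not a perfect square). To show equality we compute the minimal polynomial of γ. From γ = √133 + √213: γ^2 = 133 + 2√(28329) + 213 = 346 + 2√(28329), so γ^2 - 346 = 2√(28329); squaring, (γ^2 - 346)^2 = 4·28329, i.e. γ^4 - 692γ^2 + 119716 - 113316 = 0, i.e. γ^4 - 692γ^2 + 6400 = 0. So γ is a root of x^4 - 692x^2 + 6400. This polynomial is irreducible over Q: it has no rational root (each ±√133 ± √213 is irrational), and any factorization into two quadratics over Q would force √(28329) ∈ Q (pairing opposite roots) or √133, √213 ∈ Q (other pairings), all impossible. Hence [Q(γ):Q] = 4 = [Q(√133, √213):Q], so Q(γ) = Q(√133, √213).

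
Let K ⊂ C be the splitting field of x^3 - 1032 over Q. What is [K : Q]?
[K : Q] = 6

The roots of x^3 - 1032 are ∛1032, ω∛1032, ω^2∛1032 where ω = e^(2πi/3) is a primitive cube root of unity, so K = Q(∛1032, ω). Now [Q(∛1032):Q] = 3 (since 1032 is not a perfect cube, x^3 - 1032 is irreducible) and [Q(ω):Q] = 2. Both 2 and 3 divide [K:Q], and [K:Q] ≤ 3·2 = 6, so [K:Q] = 6. (Equivalently: Q(∛1032) ⊂ R but ω ∉ R, so [K : Q(∛1032)] = 2.)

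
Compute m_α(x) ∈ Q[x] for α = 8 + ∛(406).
m_α(x) = x^3 - 24x^2 + 192x - 918

Set β = α - 8 = ∛(406), so β^3 = 406. Then (α - 8)^3 - 406 = 0, i.e. α is a root of g(x) = (x - 8)^3 - 406 = x^3 - 24x^2 + 192x - 918. Since g(x) = h(x - 8) where h(x) = x^3 - 406, and h is irreducible over Q (because 406 is not a perfect cube, so h has no rational root, and a monic cubic with no rational root is irreducible), g is also irreducible (irreducibility is preserved under the substitution x → x - 8). Hence m_α(x) = x^3 - 24x^2 + 192x - 918.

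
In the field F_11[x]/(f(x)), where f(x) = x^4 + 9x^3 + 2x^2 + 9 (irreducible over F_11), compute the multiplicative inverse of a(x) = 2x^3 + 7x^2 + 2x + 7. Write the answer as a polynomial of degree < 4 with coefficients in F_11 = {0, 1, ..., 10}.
a(x)^(-1) ≡ 6x^2 + 9x + 6 (mod f(x))

Since f is irreducible over F_11, F_11[x]/(f) is a field and a(x) ≠ 0 has an inverse. Apply the extended Euclidean algorithm to f(x) and a(x) in F_11[x]: f(x) = (6x)·a(x) + (x^2 + 2x + 9);  a(x) = (2x + 3)·(x^2 + 2x + 9) + (2). The last nonzero remainder is the constant 2 = gcd(f, a) in F_11. Back-substituting through the division chain expresses 2 = s(x)·a(x) + t(x)·f(x) with s(x) ≡ x^2 + 7x + 1 (mod f), so (x^2 + 7x + 1)·a(x) ≡ 2 (mod f). Multiplying by 2^(-1) ≡ 6 in F_11 gives a(x)^(-1) ≡ 6·(x^2 + 7x + 1) ≡ 6x^2 + 9x + 6 (mod f). Check: (2x^3 + 7x^2 + 2x + 7)·(6x^2 + 9x + 6) = x^5 + 5x^4 + 10x^3 + 3x^2 + 9x + 9 ≡ 1 (mod x^4 + 9x^3 + 2x^2 + 9).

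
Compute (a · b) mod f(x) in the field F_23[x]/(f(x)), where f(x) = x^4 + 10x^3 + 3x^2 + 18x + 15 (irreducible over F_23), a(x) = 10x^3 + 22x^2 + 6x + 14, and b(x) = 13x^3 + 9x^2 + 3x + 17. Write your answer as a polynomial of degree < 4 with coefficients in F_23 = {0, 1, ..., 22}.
a · b ≡ 10x^3 + 14x^2 + 7x + 1 (mod f(x))

Multiply in F_23[x]: a(x)·b(x) = (10x^3 + 22x^2 + 6x + 14)·(13x^3 + 9x^2 + 3x + 17) = 15x^6 + 8x^5 + 7x^4 + 12x^3 + 12x^2 + 6x + 8. This has degree ≥ 4, so divide by f(x) over F_23: 15x^6 + 8x^5 + 7x^4 + 12x^3 + 12x^2 + 6x + 8 = (15x^2 + 19x + 2)·(x^4 + 10x^3 + 3x^2 + 18x + 15) + (10x^3 + 14x^2 + 7x + 1). Hence a·b ≡ 10x^3 + 14x^2 + 7x + 1 (mod f). (F_23[x]/(f) is a field with 23^4 = 279841 elements since f is irreducible of degree 4.)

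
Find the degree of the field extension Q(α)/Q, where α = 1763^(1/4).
[Q(α):Q] = 4

α is a root of x^4 - 1763. By Eisenstein's criterion at the prime p = 41 (which divides the constant term 1763 but p^2 = 1681 does not, since 1763 is squarefree), x^4 - 1763 is irreducible over Q. Hence [Q(α):Q] = 4.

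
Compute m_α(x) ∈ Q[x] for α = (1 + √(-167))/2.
m_α(x) = x^2 - x + 42

From 2α - 1 = √(-167), squaring gives (2α - 1)^2 = -167, i.e. 4α^2 - 4α + 1 = -167, so α^2 - α + (1 + 167)/4 = 0. Since -167 ≡ 1 (mod 4), (1 + 167)/4 = 42 ∈ Z. The polynomial x^2 - x + 42 has discriminant 1 - 4·(42) = -167, which is not a perfect square in Q (d = -167 is squarefree and ≠ 1), so x^2 - x + 42 is irreducible over Q. It is the minimal polynomial of α.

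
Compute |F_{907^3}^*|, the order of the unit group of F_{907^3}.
|F_{907^3}^*| = 746142642

F_{907^3} has 907^3 = 746142643 elements; its multiplicative group consists of all nonzero elements, so |F_{907^3}^*| = 746142643 - 1 = 746142642. (It is cyclic since any finite subgroup of the multiplicative group of a field is cyclic.)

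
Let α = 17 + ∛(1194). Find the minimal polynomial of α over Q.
m_α(x) = x^3 - 51x^2 + 867x - 6107

Set β = α - 17 = ∛(1194), so β^3 = 1194. Then (α - 17)^3 - 1194 = 0, i.e. α is a root of g(x) = (x - 17)^3 - 1194 = x^3 - 51x^2 + 867x - 6107. Since g(x) = h(x - 17) where h(x) = x^3 - 1194, and h is irreducible over Q (because 1194 is not a perfect cube, so h has no rational root, and a monic cubic with no rational root is irreducible), g is also irreducible (irreducibility is preserved under the substitution x → x - 17). Hence m_α(x) = x^3 - 51x^2 + 867x - 6107.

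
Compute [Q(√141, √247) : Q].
[Q(√141, √247) : Q] = 4

[Q(√141):Q] = 2 (min poly x^2 - 141, irreducible since 141 is squarefree > 1). For the top step, suppose √247 ∈ Q(√141), say √247 = c + d√141 with c, d ∈ Q. Squaring: 247 = c^2 + 141d^2 + 2cd√141. Since √141 ∉ Q this forces 2cd = 0. If d = 0 then √247 = c ∈ Q, contradicting 247 squarefree > 1. If c = 0 then 247 = 141d^2, so 141·247 = (141d)^2 is a perfect square in Q — but 141·247 = 34827 is not a perfect square (since 141 and 247 are distinct squarefree integers). Contradiction. Hence √247 ∉ Q(√141), so x^2 - 247 stays irreducible over Q(√141) and [Q(√141, √247) : Q(√141)] = 2. By the tower law, [Q(√141, √247) : Q] = 2 · 2 = 4.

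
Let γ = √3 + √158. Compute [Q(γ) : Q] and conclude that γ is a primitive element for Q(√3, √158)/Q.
[Q(γ) : Q] = 4 (equivalently, Q(γ) = Q(√3, √158))

Obviously Q(γ) ⊆ Q(√3, √158), and [Q(√3, √158):Q] = 4 (since 3, 158 are distinct squarefree integers > 1 with 474 not a perfect square). To show equality we compute the minimal polynomial of γ. From γ = √3 + √158: γ^2 = 3 + 2√(474) + 158 = 161 + 2√(474), so γ^2 - 161 = 2√(474); squaring, (γ^2 - 161)^2 = 4·474, i.e. γ^4 - 322γ^2 + 25921 - 1896 = 0, i.e. γ^4 - 322γ^2 + 24025 = 0. So γ is a root of x^4 - 322x^2 + 24025. This polynomial is irreducible over Q: it has no rational root (each ±√3 ± √158 is irrational), and any factorization into two quadratics over Q would force √(474) ∈ Q (pairing opposite roots) or √3, √158 ∈ Q (other pairings), all impossible. Hence [Q(γ):Q] = 4 = [Q(√3, √158):Q], so Q(γ) = Q(√3, √158).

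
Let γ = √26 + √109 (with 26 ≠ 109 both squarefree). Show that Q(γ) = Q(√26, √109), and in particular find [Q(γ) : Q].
[Q(γ) : Q] = 4 (equivalently, Q(γ) = Q(√26, √109))

Obviously Q(γ) ⊆ Q(√26, √109), and [Q(√26, √109):Q] = 4 (since 26, 109 are distinct squarefree integers > 1 with 2834 not a perfect square). To show equality we compute the minimal polynomial of γ. From γ = √26 + √109: γ^2 = 26 + 2√(2834) + 109 = 135 + 2√(2834), so γ^2 - 135 = 2√(2834); squaring, (γ^2 - 135)^2 = 4·2834, i.e. γ^4 - 270γ^2 + 18225 - 11336 = 0, i.e. γ^4 - 270γ^2 + 6889 = 0. So γ is a root of x^4 - 270x^2 + 6889. This polynomial is irreducible over Q: it has no rational root (each ±√26 ± √109 is irrational), and any factorization into two quadratics over Q would force √(2834) ∈ Q (pairing opposite roots) or √26, √109 ∈ Q (other pairings), all impossible. Hence [Q(γ):Q] = 4 = [Q(√26, √109):Q], so Q(γ) = Q(√26, √109).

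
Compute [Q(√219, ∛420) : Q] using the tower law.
[Q(√219, ∛420) : Q] = 6

Let L = Q(√219, ∛420). Since Q(√219) ⊂ L and [Q(√219):Q] = 2, the tower law gives 2 | [L:Q]. Likewise Q(∛420) ⊂ L with [Q(∛420):Q] = 3 (because 420 is not a perfect cube), so 3 | [L:Q]. As gcd(2,3) = 1, [L:Q] is divisible by 6. Conversely L is generated over Q by √219 and ∛420, so [L:Q] ≤ 2·3 = 6. Therefore [Q(√219, ∛420) : Q] = 6.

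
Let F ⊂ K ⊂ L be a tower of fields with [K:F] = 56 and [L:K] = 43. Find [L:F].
[L:F] = 2408

The tower law says that for any tower of field extensions F ⊂ K ⊂ L with finite degrees, [L:F] = [L:K] · [K:F]. Here this gives [L:F] = 43 · 56 = 2408.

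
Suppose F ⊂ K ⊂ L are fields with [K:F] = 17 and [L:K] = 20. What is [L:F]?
[L:F] = 340

The tower law says that for any tower of field extensions F ⊂ K ⊂ L with finite degrees, [L:F] = [L:K] · [K:F]. Here this gives [L:F] = 20 · 17 = 340.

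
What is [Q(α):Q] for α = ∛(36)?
[Q(α):Q] = 3

The minimal polynomial of α is x^3 - 36, irreducible over Q since 36 is not a perfect cube (so x^3 - 36 has no rational root). Hence [Q(α):Q] = deg(m_α) = 3.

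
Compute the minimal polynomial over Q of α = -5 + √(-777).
m_α(x) = x^2 + 10x + 802

From α + 5 = √(-777), squaring gives (α + 5)^2 = -777, i.e. α^2 + 10α + 25 = -777, so α^2 + 10α + 802 = 0. The discriminant of x^2 + 10x + 802 is (10)^2 - 4·(802) = 100 - 3208 = -3108, and 4·(-777) is not a perfect square in Q since -777 is squarefree and ≠ 1. Hence x^2 + 10x + 802 is irreducible over Q and is the minimal polynomial of α.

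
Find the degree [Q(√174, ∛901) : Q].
[Q(√174, ∛901) : Q] = 6

Let L = Q(√174, ∛901). Since Q(√174) ⊂ L and [Q(√174):Q] = 2, the tower law gives 2 | [L:Q]. Likewise Q(∛901) ⊂ L with [Q(∛901):Q] = 3 (because 901 is not a perfect cube), so 3 | [L:Q]. As gcd(2,3) = 1, [L:Q] is divisible by 6. Conversely L is generated over Q by √174 and ∛901, so [L:Q] ≤ 2·3 = 6. Therefore [Q(√174, ∛901) : Q] = 6.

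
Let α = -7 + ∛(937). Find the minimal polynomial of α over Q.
m_α(x) = x^3 + 21x^2 + 147x - 594

Set β = α + 7 = ∛(937), so β^3 = 937. Then (α + 7)^3 - 937 = 0, i.e. α is a root of g(x) = (x + 7)^3 - 937 = x^3 + 21x^2 + 147x - 594. Since g(x) = h(x + 7) where h(x) = x^3 - 937, and h is irreducible over Q (because 937 is not a perfect cube, so h has no rational root, and a monic cubic with no rational root is irreducible), g is also irreducible (irreducibility is preserved under the substitution x → x + 7). Hence m_α(x) = x^3 + 21x^2 + 147x - 594.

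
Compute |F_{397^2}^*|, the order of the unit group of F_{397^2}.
|F_{397^2}^*| = 157608

F_{397^2} has 397^2 = 157609 elements; its multiplicative group consists of all nonzero elements, so |F_{397^2}^*| = 157609 - 1 = 157608. (It is cyclic since any finite subgroup of the multiplicative group of a field is cyclic.)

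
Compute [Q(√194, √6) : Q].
[Q(√194, √6) : Q] = 4

[Q(√194):Q] = 2 (min poly x^2 - 194, irreducible since 194 is squarefree > 1). For the top step, suppose √6 ∈ Q(√194), say √6 = c + d√194 with c, d ∈ Q. Squaring: 6 = c^2 + 194d^2 + 2cd√194. Since √194 ∉ Q this forces 2cd = 0. If d = 0 then √6 = c ∈ Q, contradicting 6 squarefree > 1. If c = 0 then 6 = 194d^2, so 194·6 = (194d)^2 is a perfect square in Q — but 194·6 = 1164 is not a perfect square (since 194 and 6 are distinct squarefree integers). Contradiction. Hence √6 ∉ Q(√194), so x^2 - 6 stays irreducible over Q(√194) and [Q(√194, √6) : Q(√194)] = 2. By the tower law, [Q(√194, √6) : Q] = 2 · 2 = 4.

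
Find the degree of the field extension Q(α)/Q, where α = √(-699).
[Q(α):Q] = 2

[Q(α):Q] equals the degree of the minimal polynomial of α. Here α^2 = -699 and x^2 + 699 is irreducible (d = -699 is squarefree, ≠ 1, hence not a square), so deg(m_α) = 2. Thus [Q(α):Q] = 2.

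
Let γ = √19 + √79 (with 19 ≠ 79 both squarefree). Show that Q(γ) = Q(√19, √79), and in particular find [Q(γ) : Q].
[Q(γ) : Q] = 4 (equivalently, Q(γ) = Q(√19, √79))

Obviously Q(γ) ⊆ Q(√19, √79), and [Q(√19, √79):Q] = 4 (since 19, 79 are distinct squarefree integers > 1 with 1501 not a perfect square). To show equality we compute the minimal polynomial of γ. From γ = √19 + √79: γ^2 = 19 + 2√(1501) + 79 = 98 + 2√(1501), so γ^2 - 98 = 2√(1501); squaring, (γ^2 - 98)^2 = 4·1501, i.e. γ^4 - 196γ^2 + 9604 - 6004 = 0, i.e. γ^4 - 196γ^2 + 3600 = 0. So γ is a root of x^4 - 196x^2 + 3600. This polynomial is irreducible over Q: it has no rational root (each ±√19 ± √79 is irrational), and any factorization into two quadratics over Q would force √(1501) ∈ Q (pairing opposite roots) or √19, √79 ∈ Q (other pairings), all impossible. Hence [Q(γ):Q] = 4 = [Q(√19, √79):Q], so Q(γ) = Q(√19, √79).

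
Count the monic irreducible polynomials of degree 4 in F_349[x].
There are 3708840450 monic irreducible polynomials of degree 4 over F_349

Each element of F_{349^4} that lies in no proper subfield is a root of exactly one monic irreducible of degree 4 over F_349, and each such polynomial has 4 distinct roots in F_{349^4}. By Möbius inversion the count is N_349(4) = (1/4) Σ_{d|4} μ(4/d) · 349^d = (1/4)(μ(4)·349^1 + μ(2)·349^2 + μ(1)·349^4) = 14835361800/4 = 3708840450.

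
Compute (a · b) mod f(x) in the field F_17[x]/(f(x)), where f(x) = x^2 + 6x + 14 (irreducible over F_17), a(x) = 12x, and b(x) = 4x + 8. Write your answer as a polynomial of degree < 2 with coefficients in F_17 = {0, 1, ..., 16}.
a · b ≡ 12x + 8 (mod f(x))

Multiply in F_17[x]: a(x)·b(x) = (12x)·(4x + 8) = 14x^2 + 11x. This has degree ≥ 2, so divide by f(x) over F_17: 14x^2 + 11x = (14)·(x^2 + 6x + 14) + (12x + 8). Hence a·b ≡ 12x + 8 (mod f). (F_17[x]/(f) is a field with 17^2 = 289 elements since f is irreducible of degree 2.)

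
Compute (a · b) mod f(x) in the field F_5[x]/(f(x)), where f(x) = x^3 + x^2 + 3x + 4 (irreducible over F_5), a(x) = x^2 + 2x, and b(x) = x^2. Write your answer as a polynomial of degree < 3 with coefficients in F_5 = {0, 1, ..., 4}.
a · b ≡ x^2 + 3x + 1 (mod f(x))

Multiply in F_5[x]: a(x)·b(x) = (x^2 + 2x)·(x^2) = x^4 + 2x^3. This has degree ≥ 3, so divide by f(x) over F_5: x^4 + 2x^3 = (x + 1)·(x^3 + x^2 + 3x + 4) + (x^2 + 3x + 1). Hence a·b ≡ x^2 + 3x + 1 (mod f). (F_5[x]/(f) is a field with 5^3 = 125 elements since f is irreducible of degree 3.)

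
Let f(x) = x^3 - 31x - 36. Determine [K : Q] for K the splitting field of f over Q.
[K : Q] = 6

By the rational root test, any rational root of the monic integer polynomial f(x) = x^3 - 31x - 36 must be an integer dividing the constant term -36, i.e. one of ±{1, 2, 3, 4, 6, 9, 12, 18, 36}. Evaluating: f(1) = -66, f(-1) = -6, f(2) = -90, f(-2) = 18, f(3) = -102, f(-3) = 30, f(4) = -96, f(-4) = 24, f(6) = -6, f(-6) = -66, f(9) = 414, f(-9) = -486, f(12) = 1320, f(-12) = -1392, f(18) = 5238, f(-18) = -5310, f(36) = 45504, f(-36) = -45576; none is 0, so f has no rational root and is therefore irreducible over Q (a cubic with no linear factor over a field is irreducible). For an irreducible cubic, the Galois group is A_3 or S_3 according as the discriminant disc(f) = -4a^3 - 27b^2 = -4·(-31)^3 - 27·(-36)^2 = 84172 is or is not a square in Q. Here disc(f) = 84172 is not a perfect square in Q, so the Galois group of f over Q is not contained in A_3 and must be all of S_3. The splitting field has degree |S_3| = 6 over Q, so [K : Q] = 6.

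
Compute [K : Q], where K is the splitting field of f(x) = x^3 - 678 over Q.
[K : Q] = 6

The roots of x^3 - 678 are ∛678, ω∛678, ω^2∛678 where ω = e^(2πi/3) is a primitive cube root of unity, so K = Q(∛678, ω). Now [Q(∛678):Q] = 3 (since 678 is not a perfect cube, x^3 - 678 is irreducible) and [Q(ω):Q] = 2. Both 2 and 3 divide [K:Q], and [K:Q] ≤ 3·2 = 6, so [K:Q] = 6. (Equivalently: Q(∛678) ⊂ R but ω ∉ R, so [K : Q(∛678)] = 2.)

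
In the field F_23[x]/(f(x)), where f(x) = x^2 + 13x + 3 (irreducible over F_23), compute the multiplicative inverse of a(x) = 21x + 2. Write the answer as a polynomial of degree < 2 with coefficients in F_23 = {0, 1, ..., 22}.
a(x)^(-1) ≡ 21x + 18 (mod f(x))

Since f is irreducible over F_23, F_23[x]/(f) is a field and a(x) ≠ 0 has an inverse. Apply the extended Euclidean algorithm to f(x) and a(x) in F_23[x]: f(x) = (11x + 16)·a(x) + (17). The last nonzero remainder is the constant 17 = gcd(f, a) in F_23. Back-substituting through the division chain expresses 17 = s(x)·a(x) + t(x)·f(x) with s(x) ≡ 12x + 7 (mod f), so (12x + 7)·a(x) ≡ 17 (mod f). Multiplying by 17^(-1) ≡ 19 in F_23 gives a(x)^(-1) ≡ 19·(12x + 7) ≡ 21x + 18 (mod f). Check: (21x + 2)·(21x + 18) = 4x^2 + 6x + 13 ≡ 1 (mod x^2 + 13x + 3).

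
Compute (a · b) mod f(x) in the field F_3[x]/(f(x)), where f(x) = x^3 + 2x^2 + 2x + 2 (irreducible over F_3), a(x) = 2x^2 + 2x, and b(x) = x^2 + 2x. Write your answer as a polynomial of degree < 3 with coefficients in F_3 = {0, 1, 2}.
a · b ≡ 2x^2 + x + 2 (mod f(x))

Multiply in F_3[x]: a(x)·b(x) = (2x^2 + 2x)·(x^2 + 2x) = 2x^4 + x^2. This has degree ≥ 3, so divide by f(x) over F_3: 2x^4 + x^2 = (2x + 2)·(x^3 + 2x^2 + 2x + 2) + (2x^2 + x + 2). Hence a·b ≡ 2x^2 + x + 2 (mod f). (F_3[x]/(f) is a field with 3^3 = 27 elements since f is irreducible of degree 3.)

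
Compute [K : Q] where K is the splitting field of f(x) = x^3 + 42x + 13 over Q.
[K : Q] = 6

By the rational root test, any rational root of the monic integer polynomial f(x) = x^3 + 42x + 13 must be an integer dividing the constant term 13, i.e. one of ±{1, 13}. Evaluating: f(1) = 56, f(-1) = -30, f(13) = 2756, f(-13) = -2730; none is 0, so f has no rational root and is therefore irreducible over Q (a cubic with no linear factor over a field is irreducible). For an irreducible cubic, the Galois group is A_3 or S_3 according as the discriminant disc(f) = -4a^3 - 27b^2 = -4·(42)^3 - 27·(13)^2 = -300915 is or is not a square in Q. Here disc(f) = -300915 is not a perfect square in Q, so the Galois group of f over Q is not contained in A_3 and must be all of S_3. The splitting field has degree |S_3| = 6 over Q, so [K : Q] = 6.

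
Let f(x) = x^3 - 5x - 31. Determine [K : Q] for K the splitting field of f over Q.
[K : Q] = 6

By the rational root test, any rational root of the monic integer polynomial f(x) = x^3 - 5x - 31 must be an integer dividing the constant term -31, i.e. one of ±{1, 31}. Evaluating: f(1) = -35, f(-1) = -27, f(31) = 29605, f(-31) = -29667; none is 0, so f has no rational root and is therefore irreducible over Q (a cubic with no linear factor over a field is irreducible). For an irreducible cubic, the Galois group is A_3 or S_3 according as the discriminant disc(f) = -4a^3 - 27b^2 = -4·(-5)^3 - 27·(-31)^2 = -25447 is or is not a square in Q. Here disc(f) = -25447 is not a perfect square in Q, so the Galois group of f over Q is not contained in A_3 and must be all of S_3. The splitting field has degree |S_3| = 6 over Q, so [K : Q] = 6.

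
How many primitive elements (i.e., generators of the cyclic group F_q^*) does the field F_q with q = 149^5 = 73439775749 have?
There are φ(73439775748) = 35521200000 primitive elements

F_q^* is cyclic of order q - 1 = 73439775748. A cyclic group of order m has exactly φ(m) generators. Here m = 73439775748 = 2^2 · 37 · 251 · 691 · 2861, so the number of primitive elements is φ(73439775748) = 35521200000.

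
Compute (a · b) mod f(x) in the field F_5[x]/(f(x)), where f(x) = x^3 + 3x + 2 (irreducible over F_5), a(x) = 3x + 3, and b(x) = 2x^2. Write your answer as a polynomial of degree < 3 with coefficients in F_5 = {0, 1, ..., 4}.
a · b ≡ x^2 + 2x + 3 (mod f(x))

Multiply in F_5[x]: a(x)·b(x) = (3x + 3)·(2x^2) = x^3 + x^2. This has degree ≥ 3, so divide by f(x) over F_5: x^3 + x^2 = (1)·(x^3 + 3x + 2) + (x^2 + 2x + 3). Hence a·b ≡ x^2 + 2x + 3 (mod f). (F_5[x]/(f) is a field with 5^3 = 125 elements since f is irreducible of degree 3.)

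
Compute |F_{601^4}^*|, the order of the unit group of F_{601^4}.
|F_{601^4}^*| = 130466162400

F_{601^4} has 601^4 = 130466162401 elements; its multiplicative group consists of all nonzero elements, so |F_{601^4}^*| = 130466162401 - 1 = 130466162400. (It is cyclic since any finite subgroup of the multiplicative group of a field is cyclic.)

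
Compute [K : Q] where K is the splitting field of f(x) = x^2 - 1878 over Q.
[K : Q] = 2

f(x) = x^2 - 1878 factors as (x - √1878)(x + √1878). The splitting field is K = Q(√1878). Since 1878 is squarefree and > 1, it is not a perfect square, so x^2 - 1878 is irreducible over Q and [Q(√1878) : Q] = 2. Hence [K : Q] = 2.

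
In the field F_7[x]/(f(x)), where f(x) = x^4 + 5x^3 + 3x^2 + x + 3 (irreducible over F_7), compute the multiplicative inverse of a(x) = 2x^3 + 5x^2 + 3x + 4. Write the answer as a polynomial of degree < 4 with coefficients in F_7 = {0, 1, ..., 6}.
a(x)^(-1) ≡ x^3 + 3x^2 + 6x + 4 (mod f(x))

Since f is irreducible over F_7, F_7[x]/(f) is a field and a(x) ≠ 0 has an inverse. Apply the extended Euclidean algorithm to f(x) and a(x) in F_7[x]: f(x) = (4x + 3)·a(x) + (4x^2 + 4x + 5);  a(x) = (4x + 6)·(4x^2 + 4x + 5) + (x + 2);  (4x^2 + 4x + 5) = (4x + 3)·(x + 2) + (6). The last nonzero remainder is the constant 6 = gcd(f, a) in F_7. Back-substituting through the division chain expresses 6 = s(x)·a(x) + t(x)·f(x) with s(x) ≡ 6x^3 + 4x^2 + x + 3 (mod f), so (6x^3 + 4x^2 + x + 3)·a(x) ≡ 6 (mod f). Multiplying by 6^(-1) ≡ 6 in F_7 gives a(x)^(-1) ≡ 6·(6x^3 + 4x^2 + x + 3) ≡ x^3 + 3x^2 + 6x + 4 (mod f). Check: (2x^3 + 5x^2 + 3x + 4)·(x^3 + 3x^2 + 6x + 4) = 2x^6 + 4x^5 + 2x^4 + 2x^3 + x^2 + x + 2 ≡ 1 (mod x^4 + 5x^3 + 3x^2 + x + 3).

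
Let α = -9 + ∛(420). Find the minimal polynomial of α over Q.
m_α(x) = x^3 + 27x^2 + 243x + 309

Set β = α + 9 = ∛(420), so β^3 = 420. Then (α + 9)^3 - 420 = 0, i.e. α is a root of g(x) = (x + 9)^3 - 420 = x^3 + 27x^2 + 243x + 309. Since g(x) = h(x + 9) where h(x) = x^3 - 420, and h is irreducible over Q (because 420 is not a perfect cube, so h has no rational root, and a monic cubic with no rational root is irreducible), g is also irreducible (irreducibility is preserved under the substitution x → x + 9). Hence m_α(x) = x^3 + 27x^2 + 243x + 309.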